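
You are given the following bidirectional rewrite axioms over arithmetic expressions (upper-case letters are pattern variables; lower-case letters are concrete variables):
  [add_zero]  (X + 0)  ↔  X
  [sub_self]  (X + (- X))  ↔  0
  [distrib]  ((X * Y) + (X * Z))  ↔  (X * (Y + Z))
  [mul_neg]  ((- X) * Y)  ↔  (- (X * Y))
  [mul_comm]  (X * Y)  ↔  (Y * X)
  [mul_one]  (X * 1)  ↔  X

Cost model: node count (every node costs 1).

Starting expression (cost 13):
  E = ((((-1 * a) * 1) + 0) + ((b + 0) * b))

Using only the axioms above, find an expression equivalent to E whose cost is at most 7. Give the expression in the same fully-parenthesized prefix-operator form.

((-1 * a) + (b * b))   [cost 7]

1. [add_zero →] (((-1 * a) * 1) + 0)  →  ((-1 * a) * 1);  E = (((-1 * a) * 1) + ((b + 0) * b))
2. [mul_one →] ((-1 * a) * 1)  →  (-1 * a);  E = ((-1 * a) + ((b + 0) * b))
3. [add_zero →] (b + 0)  →  b;  cost 7 ≤ 7, done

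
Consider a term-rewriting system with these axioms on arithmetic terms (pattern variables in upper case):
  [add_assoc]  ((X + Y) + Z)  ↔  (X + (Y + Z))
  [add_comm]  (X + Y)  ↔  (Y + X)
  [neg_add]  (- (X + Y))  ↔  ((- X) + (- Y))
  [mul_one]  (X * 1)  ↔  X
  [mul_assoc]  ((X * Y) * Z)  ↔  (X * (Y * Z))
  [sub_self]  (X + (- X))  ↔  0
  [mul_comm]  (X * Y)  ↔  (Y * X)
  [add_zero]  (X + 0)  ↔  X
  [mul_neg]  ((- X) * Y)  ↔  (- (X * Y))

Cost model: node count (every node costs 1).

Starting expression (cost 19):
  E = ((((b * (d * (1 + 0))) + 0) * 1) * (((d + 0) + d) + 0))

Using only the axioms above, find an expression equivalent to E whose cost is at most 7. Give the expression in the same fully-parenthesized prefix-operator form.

((b * d) * (d + d))   [cost 7]

step 1: add_zero (→) rewrites (1 + 0) into 1, now ((((b * (d * 1)) + 0) * 1) * (((d + 0) + d) + 0))
step 2: mul_one (→) rewrites (d * 1) into d, now ((((b * d) + 0) * 1) * (((d + 0) + d) + 0))
step 3: add_zero (→) rewrites ((b * d) + 0) into (b * d), now (((b * d) * 1) * (((d + 0) + d) + 0))
step 4: add_zero (→) rewrites (((d + 0) + d) + 0) into ((d + 0) + d), now (((b * d) * 1) * ((d + 0) + d))
step 5: mul_one (→) rewrites ((b * d) * 1) into (b * d), now ((b * d) * ((d + 0) + d))
step 6: add_zero (→) rewrites (d + 0) into d, reaching cost 7 (bound 7)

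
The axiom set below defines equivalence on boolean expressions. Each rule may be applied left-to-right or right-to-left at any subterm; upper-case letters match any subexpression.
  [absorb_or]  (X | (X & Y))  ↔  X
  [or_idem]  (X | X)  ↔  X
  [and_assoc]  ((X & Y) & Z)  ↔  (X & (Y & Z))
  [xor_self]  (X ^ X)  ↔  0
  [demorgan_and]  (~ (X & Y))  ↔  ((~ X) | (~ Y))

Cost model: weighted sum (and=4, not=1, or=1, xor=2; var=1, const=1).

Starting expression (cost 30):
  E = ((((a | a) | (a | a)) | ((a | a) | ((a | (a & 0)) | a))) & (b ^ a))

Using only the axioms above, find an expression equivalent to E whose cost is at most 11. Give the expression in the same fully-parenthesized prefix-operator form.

((a | a) & (b ^ a))   [cost 11]

1. [absorb_or →] (a | (a & 0))  →  a;  E = ((((a | a) | (a | a)) | ((a | a) | (a | a))) & (b ^ a))
2. [or_idem →] (((a | a) | (a | a)) | ((a | a) | (a | a)))  →  ((a | a) | (a | a));  E = (((a | a) | (a | a)) & (b ^ a))
3. [or_idem →] ((a | a) | (a | a))  →  (a | a);  cost 11 ≤ 11, done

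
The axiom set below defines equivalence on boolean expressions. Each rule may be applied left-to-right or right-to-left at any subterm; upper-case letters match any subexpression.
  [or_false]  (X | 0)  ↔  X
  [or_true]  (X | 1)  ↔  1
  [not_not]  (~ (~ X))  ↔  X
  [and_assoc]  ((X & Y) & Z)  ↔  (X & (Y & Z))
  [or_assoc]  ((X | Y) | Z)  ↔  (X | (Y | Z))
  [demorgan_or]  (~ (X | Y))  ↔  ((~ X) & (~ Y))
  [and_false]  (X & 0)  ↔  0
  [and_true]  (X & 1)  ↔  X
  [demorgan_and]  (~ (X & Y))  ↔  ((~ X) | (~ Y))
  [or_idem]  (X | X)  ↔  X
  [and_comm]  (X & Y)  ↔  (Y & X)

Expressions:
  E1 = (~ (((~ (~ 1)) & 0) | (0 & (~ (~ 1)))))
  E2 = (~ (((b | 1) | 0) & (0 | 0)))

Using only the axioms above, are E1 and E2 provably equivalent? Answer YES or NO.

YES

1. [and_comm →] (0 & (~ (~ 1)))  →  ((~ (~ 1)) & 0);  E1 = (~ (((~ (~ 1)) & 0) | ((~ (~ 1)) & 0)))
2. [or_idem →] (((~ (~ 1)) & 0) | ((~ (~ 1)) & 0))  →  ((~ (~ 1)) & 0);  E1 = (~ ((~ (~ 1)) & 0))
3. [not_not →] (~ (~ 1))  →  1;  E1 = (~ (1 & 0))
4. [or_idem ←] 0  →  (0 | 0);  E1 = (~ (1 & (0 | 0)))
5. [or_true ←] 1  →  (b | 1);  E1 = (~ ((b | 1) & (0 | 0)))
6. [or_false ←] (b | 1)  →  ((b | 1) | 0);  this is E2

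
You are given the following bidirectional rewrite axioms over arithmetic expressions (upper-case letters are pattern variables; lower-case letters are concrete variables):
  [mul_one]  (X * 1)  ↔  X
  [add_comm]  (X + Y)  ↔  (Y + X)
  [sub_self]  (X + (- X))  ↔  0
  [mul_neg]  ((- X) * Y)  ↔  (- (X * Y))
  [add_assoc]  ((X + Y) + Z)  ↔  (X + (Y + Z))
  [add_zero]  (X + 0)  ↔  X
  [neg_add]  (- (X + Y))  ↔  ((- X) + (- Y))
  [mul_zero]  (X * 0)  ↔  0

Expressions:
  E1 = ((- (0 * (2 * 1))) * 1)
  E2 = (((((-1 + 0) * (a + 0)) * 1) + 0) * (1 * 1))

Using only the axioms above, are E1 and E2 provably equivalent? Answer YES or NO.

NO

The axioms are sound identities: if E1 ↔* E2 then E1 and E2 evaluate identically under any assignment.
Under a=1: E1 evaluates to 0, E2 to -1. Distinct ⇒ no rewrite sequence connects them.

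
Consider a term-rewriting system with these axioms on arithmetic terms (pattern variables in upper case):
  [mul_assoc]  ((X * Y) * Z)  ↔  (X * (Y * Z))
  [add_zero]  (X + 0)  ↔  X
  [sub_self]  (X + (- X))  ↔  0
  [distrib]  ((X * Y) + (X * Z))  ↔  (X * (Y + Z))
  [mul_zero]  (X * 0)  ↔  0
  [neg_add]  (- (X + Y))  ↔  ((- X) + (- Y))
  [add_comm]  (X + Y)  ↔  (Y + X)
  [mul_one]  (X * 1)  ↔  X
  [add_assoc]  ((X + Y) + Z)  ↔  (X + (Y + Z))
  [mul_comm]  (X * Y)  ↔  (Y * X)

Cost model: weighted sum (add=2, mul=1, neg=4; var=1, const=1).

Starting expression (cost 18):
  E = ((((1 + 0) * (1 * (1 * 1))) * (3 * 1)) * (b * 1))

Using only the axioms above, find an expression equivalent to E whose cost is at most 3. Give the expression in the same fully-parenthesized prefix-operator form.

(3 * b)   [cost 3]

(1) (1 * 1)  =[mul_one →]=  1    ⊢ ((((1 + 0) * (1 * 1)) * (3 * 1)) * (b * 1))
(2) (b * 1)  =[mul_one →]=  b    ⊢ ((((1 + 0) * (1 * 1)) * (3 * 1)) * b)
(3) (1 * 1)  =[mul_one →]=  1    ⊢ ((((1 + 0) * 1) * (3 * 1)) * b)
(4) (((1 + 0) * 1) * (3 * 1))  =[mul_comm →]=  ((3 * 1) * ((1 + 0) * 1))    ⊢ (((3 * 1) * ((1 + 0) * 1)) * b)
(5) (1 + 0)  =[add_zero →]=  1    ⊢ (((3 * 1) * (1 * 1)) * b)
(6) (1 * 1)  =[mul_one →]=  1    ⊢ (((3 * 1) * 1) * b)
(7) ((3 * 1) * 1)  =[mul_one →]=  (3 * 1)    ⊢ ((3 * 1) * b)
(8) (3 * 1)  =[mul_one →]=  3    ⊢ cost 3, within 3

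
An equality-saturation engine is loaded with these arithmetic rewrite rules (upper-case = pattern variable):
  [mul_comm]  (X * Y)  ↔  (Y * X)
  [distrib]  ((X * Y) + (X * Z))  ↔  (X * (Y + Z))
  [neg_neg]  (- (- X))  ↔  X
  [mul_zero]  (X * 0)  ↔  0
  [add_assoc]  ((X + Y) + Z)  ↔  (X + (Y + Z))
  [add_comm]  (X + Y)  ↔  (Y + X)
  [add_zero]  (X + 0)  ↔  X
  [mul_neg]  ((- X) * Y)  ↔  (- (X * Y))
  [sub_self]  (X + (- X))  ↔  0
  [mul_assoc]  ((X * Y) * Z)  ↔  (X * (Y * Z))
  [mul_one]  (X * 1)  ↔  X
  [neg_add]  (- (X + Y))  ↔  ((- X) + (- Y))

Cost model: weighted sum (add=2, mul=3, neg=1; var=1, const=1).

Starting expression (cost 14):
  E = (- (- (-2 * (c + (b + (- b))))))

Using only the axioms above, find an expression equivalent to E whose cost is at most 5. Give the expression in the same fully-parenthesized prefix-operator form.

1. [neg_neg →] (- (- (-2 * (c + (b + (- b))))))  →  (-2 * (c + (b + (- b))))
2. [sub_self →] (b + (- b))  →  0;  E = (-2 * (c + 0))
3. [add_zero →] (c + 0)  →  c;  cost 5 ≤ 5, done

(-2 * c)   [cost 5]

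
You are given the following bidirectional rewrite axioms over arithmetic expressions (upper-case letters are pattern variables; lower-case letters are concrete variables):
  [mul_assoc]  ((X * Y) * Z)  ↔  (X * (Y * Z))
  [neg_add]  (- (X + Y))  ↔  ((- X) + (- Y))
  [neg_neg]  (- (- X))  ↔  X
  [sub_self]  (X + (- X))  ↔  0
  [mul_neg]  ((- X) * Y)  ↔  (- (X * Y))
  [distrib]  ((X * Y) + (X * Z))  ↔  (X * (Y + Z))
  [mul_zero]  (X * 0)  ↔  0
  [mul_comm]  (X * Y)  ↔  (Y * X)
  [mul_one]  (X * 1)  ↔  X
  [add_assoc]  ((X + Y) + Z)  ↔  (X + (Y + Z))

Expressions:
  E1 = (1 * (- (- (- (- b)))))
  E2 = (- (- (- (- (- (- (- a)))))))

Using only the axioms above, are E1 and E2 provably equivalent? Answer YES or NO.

All listed rules preserve value, hence provable equivalence implies equal values everywhere; look for a separating assignment.
a=0, b=1 gives E1 ↦ 1, E2 ↦ 0; values differ ⇒ not provably equivalent.

NO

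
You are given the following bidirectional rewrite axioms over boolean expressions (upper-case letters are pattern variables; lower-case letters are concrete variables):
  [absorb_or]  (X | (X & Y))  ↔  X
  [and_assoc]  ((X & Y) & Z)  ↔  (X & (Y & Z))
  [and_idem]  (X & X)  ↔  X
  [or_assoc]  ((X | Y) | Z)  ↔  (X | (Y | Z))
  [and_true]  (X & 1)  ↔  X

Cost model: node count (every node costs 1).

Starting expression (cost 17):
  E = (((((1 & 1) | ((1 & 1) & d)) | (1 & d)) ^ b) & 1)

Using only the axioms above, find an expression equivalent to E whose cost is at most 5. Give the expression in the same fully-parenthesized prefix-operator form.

step 1: absorb_or (→) rewrites ((1 & 1) | ((1 & 1) & d)) into (1 & 1), now ((((1 & 1) | (1 & d)) ^ b) & 1)
step 2: and_true (→) rewrites (1 & 1) into 1, now (((1 | (1 & d)) ^ b) & 1)
step 3: absorb_or (→) rewrites (1 | (1 & d)) into 1, reaching cost 5 (bound 5)

((1 ^ b) & 1)   [cost 5]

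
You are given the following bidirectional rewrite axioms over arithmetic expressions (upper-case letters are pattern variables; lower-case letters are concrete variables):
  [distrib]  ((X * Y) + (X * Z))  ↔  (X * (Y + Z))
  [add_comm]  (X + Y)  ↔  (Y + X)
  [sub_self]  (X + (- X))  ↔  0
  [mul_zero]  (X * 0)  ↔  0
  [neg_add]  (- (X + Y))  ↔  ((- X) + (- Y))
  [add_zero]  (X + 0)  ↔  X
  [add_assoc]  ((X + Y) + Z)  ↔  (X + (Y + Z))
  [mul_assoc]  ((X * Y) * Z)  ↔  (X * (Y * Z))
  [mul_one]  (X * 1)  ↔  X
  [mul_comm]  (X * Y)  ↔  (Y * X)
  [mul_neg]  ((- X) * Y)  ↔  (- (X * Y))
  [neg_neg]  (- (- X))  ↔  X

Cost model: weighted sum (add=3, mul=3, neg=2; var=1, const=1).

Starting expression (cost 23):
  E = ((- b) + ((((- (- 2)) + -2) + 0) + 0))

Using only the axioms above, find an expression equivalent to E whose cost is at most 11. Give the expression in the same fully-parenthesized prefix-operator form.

1. [add_zero →] (((- (- 2)) + -2) + 0)  →  ((- (- 2)) + -2);  E = ((- b) + (((- (- 2)) + -2) + 0))
2. [neg_neg →] (- (- 2))  →  2;  E = ((- b) + ((2 + -2) + 0))
3. [add_zero →] ((2 + -2) + 0)  →  (2 + -2);  cost 11 ≤ 11, done

((- b) + (2 + -2))   [cost 11]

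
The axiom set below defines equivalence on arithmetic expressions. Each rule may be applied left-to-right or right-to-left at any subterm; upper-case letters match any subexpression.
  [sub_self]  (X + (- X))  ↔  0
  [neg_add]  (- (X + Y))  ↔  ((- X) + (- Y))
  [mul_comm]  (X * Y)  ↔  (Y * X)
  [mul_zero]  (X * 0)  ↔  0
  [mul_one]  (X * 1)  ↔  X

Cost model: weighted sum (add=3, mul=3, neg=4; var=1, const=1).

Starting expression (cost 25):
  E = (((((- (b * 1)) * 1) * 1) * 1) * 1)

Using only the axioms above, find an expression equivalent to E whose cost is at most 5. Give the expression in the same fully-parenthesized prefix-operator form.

(- b)   [cost 5]

step 1: mul_one (→) rewrites ((((- (b * 1)) * 1) * 1) * 1) into (((- (b * 1)) * 1) * 1), now ((((- (b * 1)) * 1) * 1) * 1)
step 2: mul_one (→) rewrites (b * 1) into b, now ((((- b) * 1) * 1) * 1)
step 3: mul_one (→) rewrites (((- b) * 1) * 1) into ((- b) * 1), now (((- b) * 1) * 1)
step 4: mul_one (→) rewrites ((- b) * 1) into (- b), now ((- b) * 1)
step 5: mul_one (→) rewrites ((- b) * 1) into (- b), reaching cost 5 (bound 5)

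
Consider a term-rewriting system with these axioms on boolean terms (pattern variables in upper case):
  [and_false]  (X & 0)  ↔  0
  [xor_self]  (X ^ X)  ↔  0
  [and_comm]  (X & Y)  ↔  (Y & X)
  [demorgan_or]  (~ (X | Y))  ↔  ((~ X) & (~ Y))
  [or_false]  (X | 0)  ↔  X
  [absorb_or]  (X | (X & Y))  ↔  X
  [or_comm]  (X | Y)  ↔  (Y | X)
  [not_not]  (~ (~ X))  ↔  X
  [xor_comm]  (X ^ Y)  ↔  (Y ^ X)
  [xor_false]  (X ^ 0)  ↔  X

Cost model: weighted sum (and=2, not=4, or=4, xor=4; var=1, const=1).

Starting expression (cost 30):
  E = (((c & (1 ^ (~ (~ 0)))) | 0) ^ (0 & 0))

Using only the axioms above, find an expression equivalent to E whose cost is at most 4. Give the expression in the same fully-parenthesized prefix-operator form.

(c & 1)   [cost 4]

1. [or_false →] ((c & (1 ^ (~ (~ 0)))) | 0)  →  (c & (1 ^ (~ (~ 0))));  E = ((c & (1 ^ (~ (~ 0)))) ^ (0 & 0))
2. [not_not →] (~ (~ 0))  →  0;  E = ((c & (1 ^ 0)) ^ (0 & 0))
3. [and_false →] (0 & 0)  →  0;  E = ((c & (1 ^ 0)) ^ 0)
4. [xor_false →] ((c & (1 ^ 0)) ^ 0)  →  (c & (1 ^ 0))
5. [xor_false →] (1 ^ 0)  →  1;  cost 4 ≤ 4, done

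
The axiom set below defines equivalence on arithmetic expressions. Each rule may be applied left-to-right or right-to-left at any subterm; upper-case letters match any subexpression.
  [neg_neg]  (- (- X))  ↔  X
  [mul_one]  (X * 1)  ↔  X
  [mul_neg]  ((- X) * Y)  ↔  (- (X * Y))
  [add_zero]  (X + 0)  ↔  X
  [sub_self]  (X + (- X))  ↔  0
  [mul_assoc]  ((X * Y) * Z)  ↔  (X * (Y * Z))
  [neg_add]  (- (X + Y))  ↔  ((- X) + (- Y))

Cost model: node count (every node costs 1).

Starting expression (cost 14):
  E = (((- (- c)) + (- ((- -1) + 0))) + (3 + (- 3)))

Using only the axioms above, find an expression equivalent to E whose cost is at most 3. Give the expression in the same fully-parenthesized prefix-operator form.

step 1: add_zero (→) rewrites ((- -1) + 0) into (- -1), now (((- (- c)) + (- (- -1))) + (3 + (- 3)))
step 2: sub_self (→) rewrites (3 + (- 3)) into 0, now (((- (- c)) + (- (- -1))) + 0)
step 3: add_zero (→) rewrites (((- (- c)) + (- (- -1))) + 0) into ((- (- c)) + (- (- -1)))
step 4: neg_neg (→) rewrites (- (- c)) into c, now (c + (- (- -1)))
step 5: neg_neg (→) rewrites (- (- -1)) into -1, reaching cost 3 (bound 3)

(c + -1)   [cost 3]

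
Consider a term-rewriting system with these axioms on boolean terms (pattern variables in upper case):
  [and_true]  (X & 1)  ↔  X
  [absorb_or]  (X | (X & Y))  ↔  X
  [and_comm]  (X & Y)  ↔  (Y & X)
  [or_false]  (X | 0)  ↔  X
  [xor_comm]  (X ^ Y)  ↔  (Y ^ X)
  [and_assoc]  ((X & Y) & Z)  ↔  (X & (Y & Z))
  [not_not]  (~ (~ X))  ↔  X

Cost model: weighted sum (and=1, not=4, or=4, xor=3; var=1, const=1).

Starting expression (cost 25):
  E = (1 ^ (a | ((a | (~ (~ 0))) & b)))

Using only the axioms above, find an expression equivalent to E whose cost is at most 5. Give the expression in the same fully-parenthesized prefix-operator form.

1. [not_not →] (~ (~ 0))  →  0;  E = (1 ^ (a | ((a | 0) & b)))
2. [or_false →] (a | 0)  →  a;  E = (1 ^ (a | (a & b)))
3. [absorb_or →] (a | (a & b))  →  a;  cost 5 ≤ 5, done

(1 ^ a)   [cost 5]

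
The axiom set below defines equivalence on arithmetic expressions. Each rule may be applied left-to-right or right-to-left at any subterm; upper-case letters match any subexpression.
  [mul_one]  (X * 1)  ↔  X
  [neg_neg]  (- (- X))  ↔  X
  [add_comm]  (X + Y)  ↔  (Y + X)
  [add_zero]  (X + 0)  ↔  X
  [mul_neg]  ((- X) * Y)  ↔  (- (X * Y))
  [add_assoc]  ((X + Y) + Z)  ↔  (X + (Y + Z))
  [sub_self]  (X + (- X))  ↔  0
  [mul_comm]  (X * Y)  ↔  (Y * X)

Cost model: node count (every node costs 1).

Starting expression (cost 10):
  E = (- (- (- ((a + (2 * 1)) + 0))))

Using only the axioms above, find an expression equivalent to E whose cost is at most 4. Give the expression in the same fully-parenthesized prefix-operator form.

(- (a + 2))   [cost 4]

(1) ((a + (2 * 1)) + 0)  =[add_zero →]=  (a + (2 * 1))    ⊢ (- (- (- (a + (2 * 1)))))
(2) (2 * 1)  =[mul_one →]=  2    ⊢ (- (- (- (a + 2))))
(3) (- (- (a + 2)))  =[neg_neg →]=  (a + 2)    ⊢ cost 4, within 4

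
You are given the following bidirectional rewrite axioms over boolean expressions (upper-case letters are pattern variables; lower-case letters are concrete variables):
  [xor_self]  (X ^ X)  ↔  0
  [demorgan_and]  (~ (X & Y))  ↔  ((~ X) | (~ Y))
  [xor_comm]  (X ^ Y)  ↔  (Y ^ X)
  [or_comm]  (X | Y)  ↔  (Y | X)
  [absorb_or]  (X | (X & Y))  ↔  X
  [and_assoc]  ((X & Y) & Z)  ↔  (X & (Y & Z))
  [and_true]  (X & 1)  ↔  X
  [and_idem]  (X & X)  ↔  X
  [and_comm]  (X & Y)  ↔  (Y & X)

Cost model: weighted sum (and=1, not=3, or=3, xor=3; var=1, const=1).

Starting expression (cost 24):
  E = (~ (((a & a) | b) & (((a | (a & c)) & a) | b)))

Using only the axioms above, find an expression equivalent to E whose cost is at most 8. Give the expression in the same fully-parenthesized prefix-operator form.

(~ (a | b))   [cost 8]

(1) (a | (a & c))  =[absorb_or →]=  a    ⊢ (~ (((a & a) | b) & ((a & a) | b)))
(2) (((a & a) | b) & ((a & a) | b))  =[and_idem →]=  ((a & a) | b)    ⊢ (~ ((a & a) | b))
(3) (a & a)  =[and_idem →]=  a    ⊢ cost 8, within 8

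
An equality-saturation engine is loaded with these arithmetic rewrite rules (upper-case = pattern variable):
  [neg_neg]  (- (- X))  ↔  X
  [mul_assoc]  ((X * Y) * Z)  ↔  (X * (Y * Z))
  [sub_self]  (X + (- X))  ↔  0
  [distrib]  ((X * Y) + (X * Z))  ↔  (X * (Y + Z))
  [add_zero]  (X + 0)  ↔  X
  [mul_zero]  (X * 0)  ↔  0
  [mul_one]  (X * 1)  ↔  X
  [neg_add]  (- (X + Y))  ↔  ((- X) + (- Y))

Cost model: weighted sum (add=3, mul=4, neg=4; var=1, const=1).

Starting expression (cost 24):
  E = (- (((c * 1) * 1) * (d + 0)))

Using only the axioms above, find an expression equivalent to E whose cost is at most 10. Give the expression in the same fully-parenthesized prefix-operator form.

(- (c * d))   [cost 10]

(1) (c * 1)  =[mul_one →]=  c    ⊢ (- ((c * 1) * (d + 0)))
(2) (c * 1)  =[mul_one →]=  c    ⊢ (- (c * (d + 0)))
(3) (d + 0)  =[add_zero →]=  d    ⊢ cost 10, within 10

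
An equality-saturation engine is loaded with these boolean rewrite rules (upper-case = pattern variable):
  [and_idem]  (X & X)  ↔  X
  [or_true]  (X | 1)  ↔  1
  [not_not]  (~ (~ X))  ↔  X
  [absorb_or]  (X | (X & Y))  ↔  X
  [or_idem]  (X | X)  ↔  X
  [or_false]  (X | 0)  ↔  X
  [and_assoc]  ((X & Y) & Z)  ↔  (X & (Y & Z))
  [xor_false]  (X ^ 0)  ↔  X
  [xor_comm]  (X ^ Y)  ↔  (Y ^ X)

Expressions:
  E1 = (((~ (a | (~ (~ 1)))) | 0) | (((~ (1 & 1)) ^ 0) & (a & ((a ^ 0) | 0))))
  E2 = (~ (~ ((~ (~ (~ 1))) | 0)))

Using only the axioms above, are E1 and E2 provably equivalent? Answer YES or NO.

YES

(1) (~ (~ 1))  =[not_not →]=  1    ⊢ (((~ (a | 1)) | 0) | (((~ (1 & 1)) ^ 0) & (a & ((a ^ 0) | 0))))
(2) ((a ^ 0) | 0)  =[or_false →]=  (a ^ 0)    ⊢ (((~ (a | 1)) | 0) | (((~ (1 & 1)) ^ 0) & (a & (a ^ 0))))
(3) (a | 1)  =[or_true →]=  1    ⊢ (((~ 1) | 0) | (((~ (1 & 1)) ^ 0) & (a & (a ^ 0))))
(4) (a ^ 0)  =[xor_false →]=  a    ⊢ (((~ 1) | 0) | (((~ (1 & 1)) ^ 0) & (a & a)))
(5) (1 & 1)  =[and_idem →]=  1    ⊢ (((~ 1) | 0) | (((~ 1) ^ 0) & (a & a)))
(6) ((~ 1) | 0)  =[or_false →]=  (~ 1)    ⊢ ((~ 1) | (((~ 1) ^ 0) & (a & a)))
(7) (a & a)  =[and_idem →]=  a    ⊢ ((~ 1) | (((~ 1) ^ 0) & a))
(8) ((~ 1) ^ 0)  =[xor_false →]=  (~ 1)    ⊢ ((~ 1) | ((~ 1) & a))
(9) ((~ 1) | ((~ 1) & a))  =[absorb_or →]=  (~ 1)
(10) (~ 1)  =[or_false ←]=  ((~ 1) | 0)
(11) (~ 1)  =[not_not ←]=  (~ (~ (~ 1)))    ⊢ ((~ (~ (~ 1))) | 0)
(12) ((~ (~ (~ 1))) | 0)  =[not_not ←]=  (~ (~ ((~ (~ (~ 1))) | 0)))    ⊢ E2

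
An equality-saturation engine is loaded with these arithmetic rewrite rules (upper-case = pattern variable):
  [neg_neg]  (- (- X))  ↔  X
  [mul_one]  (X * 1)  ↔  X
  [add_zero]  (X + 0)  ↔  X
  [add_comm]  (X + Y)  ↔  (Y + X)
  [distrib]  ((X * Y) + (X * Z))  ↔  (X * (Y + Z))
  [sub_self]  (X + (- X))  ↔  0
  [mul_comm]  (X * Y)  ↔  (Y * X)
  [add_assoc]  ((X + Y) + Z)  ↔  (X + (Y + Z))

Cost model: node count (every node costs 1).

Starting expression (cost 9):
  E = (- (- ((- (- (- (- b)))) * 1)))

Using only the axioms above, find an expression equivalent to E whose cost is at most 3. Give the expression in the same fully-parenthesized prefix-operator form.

1. [neg_neg →] (- (- (- b)))  →  (- b);  E = (- (- ((- (- b)) * 1)))
2. [mul_one →] ((- (- b)) * 1)  →  (- (- b));  E = (- (- (- (- b))))
3. [neg_neg →] (- (- (- (- b))))  →  (- (- b));  cost 3 ≤ 3, done

(- (- b))   [cost 3]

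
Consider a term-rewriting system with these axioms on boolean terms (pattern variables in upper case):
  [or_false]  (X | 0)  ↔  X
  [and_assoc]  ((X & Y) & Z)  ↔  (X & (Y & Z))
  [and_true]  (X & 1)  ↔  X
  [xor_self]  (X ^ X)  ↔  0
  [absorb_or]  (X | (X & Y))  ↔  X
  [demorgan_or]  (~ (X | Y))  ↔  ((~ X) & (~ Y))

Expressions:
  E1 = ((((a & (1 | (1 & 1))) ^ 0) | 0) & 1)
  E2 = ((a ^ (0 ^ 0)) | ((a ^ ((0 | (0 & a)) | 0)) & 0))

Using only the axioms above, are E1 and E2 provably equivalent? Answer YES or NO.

step 1: absorb_or (→) rewrites (1 | (1 & 1)) into 1, now ((((a & 1) ^ 0) | 0) & 1)
step 2: and_true (→) rewrites (a & 1) into a, now (((a ^ 0) | 0) & 1)
step 3: or_false (→) rewrites ((a ^ 0) | 0) into (a ^ 0), now ((a ^ 0) & 1)
step 4: and_true (→) rewrites ((a ^ 0) & 1) into (a ^ 0)
step 5: absorb_or (←) rewrites (a ^ 0) into ((a ^ 0) | ((a ^ 0) & 0))
step 6: or_false (←) rewrites 0 into (0 | 0), now ((a ^ 0) | ((a ^ (0 | 0)) & 0))
step 7: xor_self (←) rewrites 0 into (0 ^ 0), now ((a ^ (0 ^ 0)) | ((a ^ (0 | 0)) & 0))
step 8: absorb_or (←) rewrites 0 into (0 | (0 & a)), which is E2

YES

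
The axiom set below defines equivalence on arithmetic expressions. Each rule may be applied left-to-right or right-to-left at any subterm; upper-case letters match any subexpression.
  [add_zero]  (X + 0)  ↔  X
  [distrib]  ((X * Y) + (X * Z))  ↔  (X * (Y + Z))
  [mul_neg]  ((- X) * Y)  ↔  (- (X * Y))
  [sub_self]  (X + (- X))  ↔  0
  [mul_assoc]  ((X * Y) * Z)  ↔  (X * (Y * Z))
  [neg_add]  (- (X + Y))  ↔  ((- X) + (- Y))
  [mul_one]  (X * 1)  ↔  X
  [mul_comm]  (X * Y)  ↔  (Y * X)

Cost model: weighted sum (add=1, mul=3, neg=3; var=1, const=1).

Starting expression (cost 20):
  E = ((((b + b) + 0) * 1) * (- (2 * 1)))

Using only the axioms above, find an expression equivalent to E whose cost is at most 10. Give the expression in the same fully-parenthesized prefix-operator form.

step 1: mul_one (→) rewrites (2 * 1) into 2, now ((((b + b) + 0) * 1) * (- 2))
step 2: add_zero (→) rewrites ((b + b) + 0) into (b + b), now (((b + b) * 1) * (- 2))
step 3: mul_one (→) rewrites ((b + b) * 1) into (b + b), reaching cost 10 (bound 10)

((b + b) * (- 2))   [cost 10]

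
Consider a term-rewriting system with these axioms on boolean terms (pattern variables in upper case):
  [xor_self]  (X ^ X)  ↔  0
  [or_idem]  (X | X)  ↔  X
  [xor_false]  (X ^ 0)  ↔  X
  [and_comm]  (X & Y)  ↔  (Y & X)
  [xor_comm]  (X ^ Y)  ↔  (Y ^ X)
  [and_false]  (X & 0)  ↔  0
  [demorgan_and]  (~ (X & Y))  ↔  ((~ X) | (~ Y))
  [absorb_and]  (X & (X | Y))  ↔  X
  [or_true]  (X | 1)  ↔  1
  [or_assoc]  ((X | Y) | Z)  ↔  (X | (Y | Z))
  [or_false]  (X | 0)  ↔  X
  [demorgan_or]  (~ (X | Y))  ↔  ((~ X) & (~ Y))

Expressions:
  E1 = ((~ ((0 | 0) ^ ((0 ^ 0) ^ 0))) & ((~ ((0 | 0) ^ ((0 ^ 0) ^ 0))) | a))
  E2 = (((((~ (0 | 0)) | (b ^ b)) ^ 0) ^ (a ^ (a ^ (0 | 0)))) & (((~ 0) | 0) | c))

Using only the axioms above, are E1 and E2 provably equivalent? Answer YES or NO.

YES

step 1: absorb_and (→) rewrites ((~ ((0 | 0) ^ ((0 ^ 0) ^ 0))) & ((~ ((0 | 0) ^ ((0 ^ 0) ^ 0))) | a)) into (~ ((0 | 0) ^ ((0 ^ 0) ^ 0)))
step 2: or_false (→) rewrites (0 | 0) into 0, now (~ (0 ^ ((0 ^ 0) ^ 0)))
step 3: xor_false (→) rewrites ((0 ^ 0) ^ 0) into (0 ^ 0), now (~ (0 ^ (0 ^ 0)))
step 4: xor_comm (→) rewrites (0 ^ (0 ^ 0)) into ((0 ^ 0) ^ 0), now (~ ((0 ^ 0) ^ 0))
step 5: xor_false (→) rewrites ((0 ^ 0) ^ 0) into (0 ^ 0), now (~ (0 ^ 0))
step 6: xor_false (→) rewrites (0 ^ 0) into 0, now (~ 0)
step 7: absorb_and (←) rewrites (~ 0) into ((~ 0) & ((~ 0) | c))
step 8: xor_false (←) rewrites (~ 0) into ((~ 0) ^ 0), now (((~ 0) ^ 0) & ((~ 0) | c))
step 9: or_false (←) rewrites (~ 0) into ((~ 0) | 0), now ((((~ 0) | 0) ^ 0) & ((~ 0) | c))
step 10: xor_self (←) rewrites 0 into (a ^ a), now ((((~ 0) | 0) ^ (a ^ a)) & ((~ 0) | c))
step 11: or_false (←) rewrites (~ 0) into ((~ 0) | 0), now ((((~ 0) | 0) ^ (a ^ a)) & (((~ 0) | 0) | c))
step 12: xor_self (←) rewrites 0 into (b ^ b), now ((((~ 0) | (b ^ b)) ^ (a ^ a)) & (((~ 0) | 0) | c))
step 13: xor_false (←) rewrites a into (a ^ 0), now ((((~ 0) | (b ^ b)) ^ (a ^ (a ^ 0))) & (((~ 0) | 0) | c))
step 14: xor_false (←) rewrites ((~ 0) | (b ^ b)) into (((~ 0) | (b ^ b)) ^ 0), now (((((~ 0) | (b ^ b)) ^ 0) ^ (a ^ (a ^ 0))) & (((~ 0) | 0) | c))
step 15: or_false (←) rewrites 0 into (0 | 0), now (((((~ 0) | (b ^ b)) ^ 0) ^ (a ^ (a ^ (0 | 0)))) & (((~ 0) | 0) | c))
step 16: or_idem (←) rewrites 0 into (0 | 0), which is E2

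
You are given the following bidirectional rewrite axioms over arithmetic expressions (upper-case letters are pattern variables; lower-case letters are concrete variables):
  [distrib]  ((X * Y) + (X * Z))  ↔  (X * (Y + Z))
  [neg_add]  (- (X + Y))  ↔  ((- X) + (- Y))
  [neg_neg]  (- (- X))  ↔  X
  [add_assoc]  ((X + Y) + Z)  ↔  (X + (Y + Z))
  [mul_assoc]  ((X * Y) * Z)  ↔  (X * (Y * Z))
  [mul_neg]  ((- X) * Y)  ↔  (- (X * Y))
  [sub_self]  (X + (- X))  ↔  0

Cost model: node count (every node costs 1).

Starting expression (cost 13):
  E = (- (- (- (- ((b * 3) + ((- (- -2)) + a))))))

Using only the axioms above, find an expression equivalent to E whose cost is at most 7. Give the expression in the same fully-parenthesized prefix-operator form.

(1) (- (- (- ((b * 3) + ((- (- -2)) + a)))))  =[neg_neg →]=  (- ((b * 3) + ((- (- -2)) + a)))    ⊢ (- (- ((b * 3) + ((- (- -2)) + a))))
(2) (- (- -2))  =[neg_neg →]=  -2    ⊢ (- (- ((b * 3) + (-2 + a))))
(3) (- (- ((b * 3) + (-2 + a))))  =[neg_neg →]=  ((b * 3) + (-2 + a))    ⊢ cost 7, within 7

((b * 3) + (-2 + a))   [cost 7]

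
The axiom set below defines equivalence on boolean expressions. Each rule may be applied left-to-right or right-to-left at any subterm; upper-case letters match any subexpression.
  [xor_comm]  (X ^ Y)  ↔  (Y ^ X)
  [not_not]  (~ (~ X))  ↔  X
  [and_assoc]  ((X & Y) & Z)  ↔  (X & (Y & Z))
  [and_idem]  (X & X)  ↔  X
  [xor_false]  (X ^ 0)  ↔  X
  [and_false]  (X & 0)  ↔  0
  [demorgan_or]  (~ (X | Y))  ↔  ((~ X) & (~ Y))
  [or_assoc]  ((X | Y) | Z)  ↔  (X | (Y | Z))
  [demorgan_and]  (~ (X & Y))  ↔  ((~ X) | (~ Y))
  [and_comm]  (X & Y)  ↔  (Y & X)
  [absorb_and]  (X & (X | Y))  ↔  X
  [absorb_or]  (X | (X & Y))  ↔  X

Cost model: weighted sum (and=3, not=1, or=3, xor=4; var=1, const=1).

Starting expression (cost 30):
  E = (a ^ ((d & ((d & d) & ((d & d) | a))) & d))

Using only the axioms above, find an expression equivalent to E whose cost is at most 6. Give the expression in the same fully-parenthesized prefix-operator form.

step 1: absorb_and (→) rewrites ((d & d) & ((d & d) | a)) into (d & d), now (a ^ ((d & (d & d)) & d))
step 2: and_idem (→) rewrites (d & d) into d, now (a ^ ((d & d) & d))
step 3: and_idem (→) rewrites (d & d) into d, now (a ^ (d & d))
step 4: and_idem (→) rewrites (d & d) into d, reaching cost 6 (bound 6)

(a ^ d)   [cost 6]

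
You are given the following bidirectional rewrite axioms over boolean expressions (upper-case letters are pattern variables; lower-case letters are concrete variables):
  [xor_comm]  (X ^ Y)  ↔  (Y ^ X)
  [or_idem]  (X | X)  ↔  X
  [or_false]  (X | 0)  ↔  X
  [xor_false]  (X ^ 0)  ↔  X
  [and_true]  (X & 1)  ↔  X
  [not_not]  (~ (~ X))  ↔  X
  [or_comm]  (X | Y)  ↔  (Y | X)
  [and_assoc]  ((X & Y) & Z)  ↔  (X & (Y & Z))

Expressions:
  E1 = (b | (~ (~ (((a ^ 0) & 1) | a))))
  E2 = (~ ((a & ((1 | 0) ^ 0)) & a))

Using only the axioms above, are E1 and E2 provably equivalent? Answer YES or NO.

The axioms are sound identities: if E1 ↔* E2 then E1 and E2 evaluate identically under any assignment.
Under a=0, b=0: E1 evaluates to 0, E2 to 1. Distinct ⇒ no rewrite sequence connects them.

NO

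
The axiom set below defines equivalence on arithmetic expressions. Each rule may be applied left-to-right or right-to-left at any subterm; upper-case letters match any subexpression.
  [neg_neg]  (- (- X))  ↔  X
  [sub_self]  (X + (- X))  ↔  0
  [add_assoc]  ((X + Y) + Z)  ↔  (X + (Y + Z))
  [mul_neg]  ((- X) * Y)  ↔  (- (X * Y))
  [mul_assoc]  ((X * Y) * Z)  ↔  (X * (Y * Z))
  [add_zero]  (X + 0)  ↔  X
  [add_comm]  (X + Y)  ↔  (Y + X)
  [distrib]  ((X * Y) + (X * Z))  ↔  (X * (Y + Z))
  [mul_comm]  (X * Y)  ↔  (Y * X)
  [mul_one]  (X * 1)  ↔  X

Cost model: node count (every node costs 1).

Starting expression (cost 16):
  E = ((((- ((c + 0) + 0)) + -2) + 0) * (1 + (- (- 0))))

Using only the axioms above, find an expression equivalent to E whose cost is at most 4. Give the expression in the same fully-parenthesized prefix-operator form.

step 1: add_zero (→) rewrites (c + 0) into c, now ((((- (c + 0)) + -2) + 0) * (1 + (- (- 0))))
step 2: add_zero (→) rewrites (c + 0) into c, now ((((- c) + -2) + 0) * (1 + (- (- 0))))
step 3: neg_neg (→) rewrites (- (- 0)) into 0, now ((((- c) + -2) + 0) * (1 + 0))
step 4: add_zero (→) rewrites (((- c) + -2) + 0) into ((- c) + -2), now (((- c) + -2) * (1 + 0))
step 5: add_zero (→) rewrites (1 + 0) into 1, now (((- c) + -2) * 1)
step 6: mul_one (→) rewrites (((- c) + -2) * 1) into ((- c) + -2), reaching cost 4 (bound 4)

((- c) + -2)   [cost 4]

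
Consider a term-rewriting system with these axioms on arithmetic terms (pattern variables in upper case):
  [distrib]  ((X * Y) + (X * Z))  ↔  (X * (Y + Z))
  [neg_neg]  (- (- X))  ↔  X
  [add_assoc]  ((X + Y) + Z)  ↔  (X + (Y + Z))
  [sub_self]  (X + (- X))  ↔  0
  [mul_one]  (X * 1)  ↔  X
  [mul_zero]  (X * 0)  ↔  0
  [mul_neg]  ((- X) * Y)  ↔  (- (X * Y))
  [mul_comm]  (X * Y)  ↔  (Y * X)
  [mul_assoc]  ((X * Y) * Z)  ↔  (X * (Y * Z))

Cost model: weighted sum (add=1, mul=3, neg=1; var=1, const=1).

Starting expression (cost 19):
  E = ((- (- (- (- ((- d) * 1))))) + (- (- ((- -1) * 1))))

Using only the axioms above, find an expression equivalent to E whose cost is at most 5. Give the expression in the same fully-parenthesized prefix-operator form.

((- d) + (- -1))   [cost 5]

1. [neg_neg →] (- (- ((- d) * 1)))  →  ((- d) * 1);  E = ((- (- ((- d) * 1))) + (- (- ((- -1) * 1))))
2. [mul_one →] ((- -1) * 1)  →  (- -1);  E = ((- (- ((- d) * 1))) + (- (- (- -1))))
3. [mul_one →] ((- d) * 1)  →  (- d);  E = ((- (- (- d))) + (- (- (- -1))))
4. [neg_neg →] (- (- d))  →  d;  E = ((- d) + (- (- (- -1))))
5. [neg_neg →] (- (- -1))  →  -1;  cost 5 ≤ 5, done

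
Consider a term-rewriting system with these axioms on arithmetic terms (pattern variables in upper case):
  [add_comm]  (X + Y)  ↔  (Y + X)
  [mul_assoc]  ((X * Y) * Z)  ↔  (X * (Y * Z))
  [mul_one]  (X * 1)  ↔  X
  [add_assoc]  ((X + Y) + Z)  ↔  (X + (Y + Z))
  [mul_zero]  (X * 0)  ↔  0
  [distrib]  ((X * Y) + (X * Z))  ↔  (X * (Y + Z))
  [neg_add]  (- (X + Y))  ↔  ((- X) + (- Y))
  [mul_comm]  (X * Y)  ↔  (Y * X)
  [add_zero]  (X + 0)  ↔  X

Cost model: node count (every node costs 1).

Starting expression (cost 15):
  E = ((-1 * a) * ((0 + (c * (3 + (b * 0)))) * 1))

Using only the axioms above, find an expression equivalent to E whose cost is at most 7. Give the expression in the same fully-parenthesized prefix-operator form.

(1) ((0 + (c * (3 + (b * 0)))) * 1)  =[mul_one →]=  (0 + (c * (3 + (b * 0))))    ⊢ ((-1 * a) * (0 + (c * (3 + (b * 0)))))
(2) (0 + (c * (3 + (b * 0))))  =[add_comm →]=  ((c * (3 + (b * 0))) + 0)    ⊢ ((-1 * a) * ((c * (3 + (b * 0))) + 0))
(3) (b * 0)  =[mul_zero →]=  0    ⊢ ((-1 * a) * ((c * (3 + 0)) + 0))
(4) (3 + 0)  =[add_zero →]=  3    ⊢ ((-1 * a) * ((c * 3) + 0))
(5) ((c * 3) + 0)  =[add_zero →]=  (c * 3)    ⊢ cost 7, within 7

((-1 * a) * (c * 3))   [cost 7]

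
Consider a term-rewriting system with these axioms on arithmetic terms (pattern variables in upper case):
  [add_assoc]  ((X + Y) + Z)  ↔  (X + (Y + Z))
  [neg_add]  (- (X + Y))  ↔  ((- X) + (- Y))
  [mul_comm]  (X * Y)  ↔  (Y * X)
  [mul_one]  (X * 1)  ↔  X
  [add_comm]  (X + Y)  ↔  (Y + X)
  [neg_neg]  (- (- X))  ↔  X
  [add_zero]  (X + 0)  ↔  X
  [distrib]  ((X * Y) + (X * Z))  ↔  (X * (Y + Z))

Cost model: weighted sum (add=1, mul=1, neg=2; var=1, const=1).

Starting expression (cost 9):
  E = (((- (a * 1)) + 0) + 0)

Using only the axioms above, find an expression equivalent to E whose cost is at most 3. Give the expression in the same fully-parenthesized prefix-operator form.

(- a)   [cost 3]

step 1: add_zero (→) rewrites (((- (a * 1)) + 0) + 0) into ((- (a * 1)) + 0)
step 2: mul_one (→) rewrites (a * 1) into a, now ((- a) + 0)
step 3: add_zero (→) rewrites ((- a) + 0) into (- a), reaching cost 3 (bound 3)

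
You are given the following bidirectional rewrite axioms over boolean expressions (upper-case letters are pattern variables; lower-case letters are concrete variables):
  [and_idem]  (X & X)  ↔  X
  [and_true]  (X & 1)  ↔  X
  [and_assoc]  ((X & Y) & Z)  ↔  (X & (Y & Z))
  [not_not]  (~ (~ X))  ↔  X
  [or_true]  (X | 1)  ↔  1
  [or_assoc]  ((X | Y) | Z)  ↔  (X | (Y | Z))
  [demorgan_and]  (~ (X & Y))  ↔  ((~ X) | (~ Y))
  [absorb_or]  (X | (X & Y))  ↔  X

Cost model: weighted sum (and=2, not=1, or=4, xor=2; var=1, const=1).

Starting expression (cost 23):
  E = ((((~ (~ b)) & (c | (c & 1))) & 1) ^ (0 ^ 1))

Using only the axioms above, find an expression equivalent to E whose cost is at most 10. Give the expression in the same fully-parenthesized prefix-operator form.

((b & c) ^ (0 ^ 1))   [cost 10]

(1) (c | (c & 1))  =[absorb_or →]=  c    ⊢ ((((~ (~ b)) & c) & 1) ^ (0 ^ 1))
(2) (~ (~ b))  =[not_not →]=  b    ⊢ (((b & c) & 1) ^ (0 ^ 1))
(3) ((b & c) & 1)  =[and_true →]=  (b & c)    ⊢ cost 10, within 10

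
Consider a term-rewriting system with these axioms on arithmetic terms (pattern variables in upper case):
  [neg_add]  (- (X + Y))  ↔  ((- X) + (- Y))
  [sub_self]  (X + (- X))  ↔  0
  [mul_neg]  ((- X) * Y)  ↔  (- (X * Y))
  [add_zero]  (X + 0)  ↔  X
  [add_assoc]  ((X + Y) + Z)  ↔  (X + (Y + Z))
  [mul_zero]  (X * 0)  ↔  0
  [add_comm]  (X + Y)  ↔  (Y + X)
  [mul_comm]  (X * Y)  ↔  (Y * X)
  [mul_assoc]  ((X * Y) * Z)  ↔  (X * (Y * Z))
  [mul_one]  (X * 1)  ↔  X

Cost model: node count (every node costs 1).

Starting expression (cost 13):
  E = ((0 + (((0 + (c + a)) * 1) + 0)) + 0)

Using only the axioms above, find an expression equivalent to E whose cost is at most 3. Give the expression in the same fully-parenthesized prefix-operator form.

(c + a)   [cost 3]

1. [add_zero →] ((0 + (((0 + (c + a)) * 1) + 0)) + 0)  →  (0 + (((0 + (c + a)) * 1) + 0))
2. [add_comm →] (0 + (((0 + (c + a)) * 1) + 0))  →  ((((0 + (c + a)) * 1) + 0) + 0)
3. [add_zero →] ((((0 + (c + a)) * 1) + 0) + 0)  →  (((0 + (c + a)) * 1) + 0)
4. [mul_one →] ((0 + (c + a)) * 1)  →  (0 + (c + a));  E = ((0 + (c + a)) + 0)
5. [add_comm →] (0 + (c + a))  →  ((c + a) + 0);  E = (((c + a) + 0) + 0)
6. [add_zero →] (((c + a) + 0) + 0)  →  ((c + a) + 0)
7. [add_zero →] ((c + a) + 0)  →  (c + a);  cost 3 ≤ 3, done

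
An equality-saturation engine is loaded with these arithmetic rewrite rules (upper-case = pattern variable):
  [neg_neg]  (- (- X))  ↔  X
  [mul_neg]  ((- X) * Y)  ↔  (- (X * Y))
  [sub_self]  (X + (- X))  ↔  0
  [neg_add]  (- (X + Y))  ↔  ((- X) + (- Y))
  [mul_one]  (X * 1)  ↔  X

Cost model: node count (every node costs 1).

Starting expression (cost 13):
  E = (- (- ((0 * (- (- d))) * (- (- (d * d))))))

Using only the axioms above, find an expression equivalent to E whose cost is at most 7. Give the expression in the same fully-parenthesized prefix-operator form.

((0 * d) * (d * d))   [cost 7]

(1) (- (- d))  =[neg_neg →]=  d    ⊢ (- (- ((0 * d) * (- (- (d * d))))))
(2) (- (- (d * d)))  =[neg_neg →]=  (d * d)    ⊢ (- (- ((0 * d) * (d * d))))
(3) (- (- ((0 * d) * (d * d))))  =[neg_neg →]=  ((0 * d) * (d * d))    ⊢ cost 7, within 7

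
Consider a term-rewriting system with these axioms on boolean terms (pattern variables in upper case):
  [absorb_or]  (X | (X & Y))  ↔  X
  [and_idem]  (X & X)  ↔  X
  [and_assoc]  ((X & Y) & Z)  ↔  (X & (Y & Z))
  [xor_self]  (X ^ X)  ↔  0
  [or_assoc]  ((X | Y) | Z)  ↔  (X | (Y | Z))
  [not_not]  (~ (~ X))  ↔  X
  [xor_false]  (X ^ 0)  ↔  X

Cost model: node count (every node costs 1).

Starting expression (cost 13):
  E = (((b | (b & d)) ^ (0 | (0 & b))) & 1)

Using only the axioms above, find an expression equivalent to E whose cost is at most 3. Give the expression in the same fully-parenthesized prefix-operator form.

step 1: absorb_or (→) rewrites (0 | (0 & b)) into 0, now (((b | (b & d)) ^ 0) & 1)
step 2: xor_false (→) rewrites ((b | (b & d)) ^ 0) into (b | (b & d)), now ((b | (b & d)) & 1)
step 3: absorb_or (→) rewrites (b | (b & d)) into b, reaching cost 3 (bound 3)

(b & 1)   [cost 3]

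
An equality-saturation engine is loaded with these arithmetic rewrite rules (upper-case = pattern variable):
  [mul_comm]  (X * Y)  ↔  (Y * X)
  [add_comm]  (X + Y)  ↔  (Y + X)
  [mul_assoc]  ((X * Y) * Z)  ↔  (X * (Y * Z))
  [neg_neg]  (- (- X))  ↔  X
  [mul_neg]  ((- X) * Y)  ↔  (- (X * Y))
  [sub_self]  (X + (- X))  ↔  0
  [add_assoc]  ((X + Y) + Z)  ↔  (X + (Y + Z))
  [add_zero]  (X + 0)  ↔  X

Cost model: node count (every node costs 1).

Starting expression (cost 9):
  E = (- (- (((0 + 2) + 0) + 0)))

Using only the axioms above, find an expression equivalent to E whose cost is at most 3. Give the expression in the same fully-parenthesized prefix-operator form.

(0 + 2)   [cost 3]

step 1: neg_neg (→) rewrites (- (- (((0 + 2) + 0) + 0))) into (((0 + 2) + 0) + 0)
step 2: add_zero (→) rewrites (((0 + 2) + 0) + 0) into ((0 + 2) + 0)
step 3: add_zero (→) rewrites ((0 + 2) + 0) into (0 + 2), reaching cost 3 (bound 3)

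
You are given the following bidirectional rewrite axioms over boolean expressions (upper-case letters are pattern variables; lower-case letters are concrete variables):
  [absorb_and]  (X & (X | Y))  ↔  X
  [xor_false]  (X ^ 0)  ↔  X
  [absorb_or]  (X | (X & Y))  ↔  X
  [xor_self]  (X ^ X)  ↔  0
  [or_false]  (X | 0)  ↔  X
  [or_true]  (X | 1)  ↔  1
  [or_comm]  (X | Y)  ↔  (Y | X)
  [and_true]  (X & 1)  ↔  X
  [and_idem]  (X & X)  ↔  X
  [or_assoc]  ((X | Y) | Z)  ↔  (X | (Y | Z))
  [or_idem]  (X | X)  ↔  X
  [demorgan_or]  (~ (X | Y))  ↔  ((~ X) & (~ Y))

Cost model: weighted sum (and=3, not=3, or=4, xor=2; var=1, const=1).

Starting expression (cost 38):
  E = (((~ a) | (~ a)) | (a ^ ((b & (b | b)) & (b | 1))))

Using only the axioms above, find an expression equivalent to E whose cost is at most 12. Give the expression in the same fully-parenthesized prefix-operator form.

1. [absorb_and →] (b & (b | b))  →  b;  E = (((~ a) | (~ a)) | (a ^ (b & (b | 1))))
2. [absorb_and →] (b & (b | 1))  →  b;  E = (((~ a) | (~ a)) | (a ^ b))
3. [or_idem →] ((~ a) | (~ a))  →  (~ a);  cost 12 ≤ 12, done

((~ a) | (a ^ b))   [cost 12]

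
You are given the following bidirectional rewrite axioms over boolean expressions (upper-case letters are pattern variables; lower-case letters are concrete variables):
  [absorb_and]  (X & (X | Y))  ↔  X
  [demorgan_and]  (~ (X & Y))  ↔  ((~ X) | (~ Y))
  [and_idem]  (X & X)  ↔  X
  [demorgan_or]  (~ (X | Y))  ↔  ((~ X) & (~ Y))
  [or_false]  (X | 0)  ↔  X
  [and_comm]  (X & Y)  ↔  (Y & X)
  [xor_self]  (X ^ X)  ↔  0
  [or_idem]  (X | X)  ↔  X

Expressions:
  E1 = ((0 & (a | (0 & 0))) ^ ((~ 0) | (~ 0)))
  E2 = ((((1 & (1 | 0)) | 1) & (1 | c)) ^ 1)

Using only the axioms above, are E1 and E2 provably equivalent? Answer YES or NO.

The axioms are sound identities: if E1 ↔* E2 then E1 and E2 evaluate identically under any assignment.
Under a=0, c=0: E1 evaluates to 1, E2 to 0. Distinct ⇒ no rewrite sequence connects them.

NO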